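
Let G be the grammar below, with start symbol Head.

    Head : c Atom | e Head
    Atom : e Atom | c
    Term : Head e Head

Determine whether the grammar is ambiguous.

Unambiguous

Only Head, Atom are reachable from Head; ignoring the rest: Each reachable nonterminal has at most one production per leading terminal, and all productions are right-linear; the derivation is determined token-by-token.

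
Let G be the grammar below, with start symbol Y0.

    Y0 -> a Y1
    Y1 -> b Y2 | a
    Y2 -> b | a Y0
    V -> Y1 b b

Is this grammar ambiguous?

Unambiguous

Only Y0, Y1, Y2 are reachable from Y0; ignoring the rest: The reachable rules are right-linear with at most one rule per (nonterminal, next-terminal) pair. Each input token forces the next rule, so parsing is deterministic.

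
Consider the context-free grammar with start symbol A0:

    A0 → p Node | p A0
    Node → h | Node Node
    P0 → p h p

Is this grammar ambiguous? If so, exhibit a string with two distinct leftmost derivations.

Witness: p h h h

Derivation 1: A0 ⇒ p Node ⇒ p Node Node ⇒ p h Node ⇒ p h Node Node ⇒ p h h Node ⇒ p h h h
Derivation 2: A0 ⇒ p Node ⇒ p Node Node ⇒ p Node Node Node ⇒ p h Node Node ⇒ p h h Node ⇒ p h h h

Two distinct leftmost derivations for the same string.

Ambiguous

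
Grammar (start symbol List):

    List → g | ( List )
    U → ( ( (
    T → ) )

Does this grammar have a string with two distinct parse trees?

Unambiguous

(U, T are unreachable from List, so their rules don't affect L(List).) Each string is a nest of matched brackets around a single atom. An opening bracket forces the recursive rule; an atom forces the base rule.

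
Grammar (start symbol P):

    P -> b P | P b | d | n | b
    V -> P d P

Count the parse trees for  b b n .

1

Parse trees for b b n:
  [P b [P b [P n]]]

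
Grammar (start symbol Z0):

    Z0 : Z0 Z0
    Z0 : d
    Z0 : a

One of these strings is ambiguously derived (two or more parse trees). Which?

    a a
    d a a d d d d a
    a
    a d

a a: 1 tree
d a a d d d d a: 429 trees
a: 1 tree
a d: 1 tree

d a a d d d d a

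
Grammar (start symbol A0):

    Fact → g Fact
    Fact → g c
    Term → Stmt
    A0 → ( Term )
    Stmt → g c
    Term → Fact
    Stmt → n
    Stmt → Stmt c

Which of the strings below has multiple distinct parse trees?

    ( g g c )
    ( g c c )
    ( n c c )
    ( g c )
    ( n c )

( g g c ): 1 tree
( g c c ): 1 tree
( n c c ): 1 tree
( g c ): 2 trees
( n c ): 1 tree

( g c )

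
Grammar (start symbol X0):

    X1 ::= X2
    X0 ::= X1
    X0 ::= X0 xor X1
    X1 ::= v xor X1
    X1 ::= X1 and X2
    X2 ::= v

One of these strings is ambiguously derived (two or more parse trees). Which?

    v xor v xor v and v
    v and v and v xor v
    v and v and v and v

v xor v xor v and v

v xor v xor v and v: 7 trees
v and v and v xor v: 1 tree
v and v and v and v: 1 tree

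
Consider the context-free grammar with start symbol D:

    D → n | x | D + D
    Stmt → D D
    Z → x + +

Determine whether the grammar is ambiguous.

Witness: n + n + n

Derivation 1: D ⇒ D + D ⇒ n + D ⇒ n + D + D ⇒ n + n + D ⇒ n + n + n
Derivation 2: D ⇒ D + D ⇒ D + D + D ⇒ n + D + D ⇒ n + n + D ⇒ n + n + n

Two distinct leftmost derivations for the same string.

Ambiguous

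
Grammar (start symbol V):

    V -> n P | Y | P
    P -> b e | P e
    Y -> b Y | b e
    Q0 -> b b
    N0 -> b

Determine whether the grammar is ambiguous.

Witness: b e

Derivation 1: V ⇒ Y ⇒ b e
Derivation 2: V ⇒ P ⇒ b e

Two distinct leftmost derivations for the same string.

Ambiguous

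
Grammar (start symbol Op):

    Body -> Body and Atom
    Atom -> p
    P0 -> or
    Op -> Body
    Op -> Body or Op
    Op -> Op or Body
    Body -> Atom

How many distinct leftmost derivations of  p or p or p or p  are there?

Parse trees for p or p or p or p:
  [Op [Body [Atom p]] or [Op [Body [Atom p]] or [Op [Body [Atom p]] or [Op [Body [Atom p]]]]]]
  [Op [Body [Atom p]] or [Op [Body [Atom p]] or [Op [Op [Body [Atom p]]] or [Body [Atom p]]]]]
  [Op [Body [Atom p]] or [Op [Op [Body [Atom p]] or [Op [Body [Atom p]]]] or [Body [Atom p]]]]
  [Op [Body [Atom p]] or [Op [Op [Op [Body [Atom p]]] or [Body [Atom p]]] or [Body [Atom p]]]]
  [Op [Op [Body [Atom p]] or [Op [Body [Atom p]] or [Op [Body [Atom p]]]]] or [Body [Atom p]]]
  [Op [Op [Body [Atom p]] or [Op [Op [Body [Atom p]]] or [Body [Atom p]]]] or [Body [Atom p]]]
  [Op [Op [Op [Body [Atom p]] or [Op [Body [Atom p]]]] or [Body [Atom p]]] or [Body [Atom p]]]
  [Op [Op [Op [Op [Body [Atom p]]] or [Body [Atom p]]] or [Body [Atom p]]] or [Body [Atom p]]]

8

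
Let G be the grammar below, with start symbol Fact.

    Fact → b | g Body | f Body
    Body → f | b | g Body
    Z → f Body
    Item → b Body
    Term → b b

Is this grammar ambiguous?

(Z, Item, Term are unreachable from Fact, so their rules don't affect L(Fact).) Restricted to the reachable nonterminals, every rule has the form A → t or A → t B, and no two rules for the same A share a first terminal. The grammar encodes a DFA — one run per string.

Unambiguous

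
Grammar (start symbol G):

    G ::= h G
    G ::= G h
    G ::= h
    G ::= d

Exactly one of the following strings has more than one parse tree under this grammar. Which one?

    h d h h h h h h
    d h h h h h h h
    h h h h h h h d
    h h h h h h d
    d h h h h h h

h d h h h h h h: 7 trees
d h h h h h h h: 1 tree
h h h h h h h d: 1 tree
h h h h h h d: 1 tree
d h h h h h h: 1 tree

h d h h h h h h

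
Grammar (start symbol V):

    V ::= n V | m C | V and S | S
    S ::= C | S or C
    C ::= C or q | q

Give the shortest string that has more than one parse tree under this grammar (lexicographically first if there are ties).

length 1: no string has ≥2 trees
length 2: no string has ≥2 trees
length 3: q or q has 2 parse trees

Two derivations of q or q:
  V ⇒ S ⇒ C ⇒ C or q ⇒ q or q
  V ⇒ S ⇒ S or C ⇒ C or C ⇒ q or C ⇒ q or q

q or q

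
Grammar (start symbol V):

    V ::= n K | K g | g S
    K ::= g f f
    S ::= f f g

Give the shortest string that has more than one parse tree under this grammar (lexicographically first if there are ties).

length 4: g f f g has 2 parse trees

Two derivations of g f f g:
  V ⇒ K g ⇒ g f f g
  V ⇒ g S ⇒ g f f g

g f f g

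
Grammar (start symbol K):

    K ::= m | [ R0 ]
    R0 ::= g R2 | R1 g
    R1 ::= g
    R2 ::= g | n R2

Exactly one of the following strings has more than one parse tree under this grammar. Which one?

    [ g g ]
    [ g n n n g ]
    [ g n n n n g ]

[ g g ]: 2 trees
[ g n n n g ]: 1 tree
[ g n n n n g ]: 1 tree

[ g g ]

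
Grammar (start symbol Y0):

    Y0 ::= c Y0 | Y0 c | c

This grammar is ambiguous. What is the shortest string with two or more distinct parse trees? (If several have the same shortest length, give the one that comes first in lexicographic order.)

c c

length 1: no string has ≥2 trees
length 2: c c has 2 parse trees

Two derivations of c c:
  Y0 ⇒ c Y0 ⇒ c c
  Y0 ⇒ Y0 c ⇒ c c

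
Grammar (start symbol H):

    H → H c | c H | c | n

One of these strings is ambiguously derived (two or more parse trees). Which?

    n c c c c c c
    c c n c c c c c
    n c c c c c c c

n c c c c c c: 1 tree
c c n c c c c c: 21 trees
n c c c c c c c: 1 tree

c c n c c c c c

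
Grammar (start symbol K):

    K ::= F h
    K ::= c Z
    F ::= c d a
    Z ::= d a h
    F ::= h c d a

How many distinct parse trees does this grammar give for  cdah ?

2

Parse trees for cdah:
  [K [F c d a] h]
  [K c [Z d a h]]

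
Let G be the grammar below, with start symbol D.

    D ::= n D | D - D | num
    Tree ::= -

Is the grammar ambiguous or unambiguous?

Ambiguous

Witness: n num - num

Derivation 1: D ⇒ n D ⇒ n D - D ⇒ n num - D ⇒ n num - num
Derivation 2: D ⇒ D - D ⇒ n D - D ⇒ n num - D ⇒ n num - num

Two distinct leftmost derivations for the same string.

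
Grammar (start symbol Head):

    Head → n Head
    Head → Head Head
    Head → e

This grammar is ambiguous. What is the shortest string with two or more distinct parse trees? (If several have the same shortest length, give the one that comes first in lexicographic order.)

length 1: no string has ≥2 trees
length 2: no string has ≥2 trees
length 3: e e e has 2 parse trees

Two derivations of e e e:
  Head ⇒ Head Head ⇒ Head Head Head ⇒ e Head Head ⇒ e e Head ⇒ e e e
  Head ⇒ Head Head ⇒ e Head ⇒ e Head Head ⇒ e e Head ⇒ e e e

e e e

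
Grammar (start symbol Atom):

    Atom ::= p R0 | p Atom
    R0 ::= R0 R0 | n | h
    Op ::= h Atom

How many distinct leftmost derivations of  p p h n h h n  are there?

14

Parse trees for p p h n h h n (showing first 6 of 14):
  [Atom p [Atom p [R0 [R0 h] [R0 [R0 n] [R0 [R0 h] [R0 [R0 h] [R0 n]]]]]]]
  [Atom p [Atom p [R0 [R0 h] [R0 [R0 n] [R0 [R0 [R0 h] [R0 h]] [R0 n]]]]]]
  [Atom p [Atom p [R0 [R0 h] [R0 [R0 [R0 n] [R0 h]] [R0 [R0 h] [R0 n]]]]]]
  [Atom p [Atom p [R0 [R0 h] [R0 [R0 [R0 n] [R0 [R0 h] [R0 h]]] [R0 n]]]]]
  [Atom p [Atom p [R0 [R0 h] [R0 [R0 [R0 [R0 n] [R0 h]] [R0 h]] [R0 n]]]]]
  [Atom p [Atom p [R0 [R0 [R0 h] [R0 n]] [R0 [R0 h] [R0 [R0 h] [R0 n]]]]]]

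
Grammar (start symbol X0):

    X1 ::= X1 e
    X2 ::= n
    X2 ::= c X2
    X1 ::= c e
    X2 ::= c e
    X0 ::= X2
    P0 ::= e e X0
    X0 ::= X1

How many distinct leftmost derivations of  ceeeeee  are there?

Parse trees for ceeeeee:
  [X0 [X1 [X1 [X1 [X1 [X1 [X1 c e] e] e] e] e] e]]

1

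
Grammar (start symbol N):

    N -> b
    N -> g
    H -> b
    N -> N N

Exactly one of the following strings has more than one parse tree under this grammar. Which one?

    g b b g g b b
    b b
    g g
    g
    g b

g b b g g b b: 132 trees
b b: 1 tree
g g: 1 tree
g: 1 tree
g b: 1 tree

g b b g g b b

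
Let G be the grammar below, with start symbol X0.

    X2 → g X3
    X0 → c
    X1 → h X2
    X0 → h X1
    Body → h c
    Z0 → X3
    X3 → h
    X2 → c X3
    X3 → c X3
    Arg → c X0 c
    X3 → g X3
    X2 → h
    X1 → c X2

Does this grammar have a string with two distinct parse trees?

(Z0, Arg, Body are unreachable from X0, so their rules don't affect L(X0).) Each reachable nonterminal has at most one production per leading terminal, and all productions are right-linear; the derivation is determined token-by-token.

Unambiguous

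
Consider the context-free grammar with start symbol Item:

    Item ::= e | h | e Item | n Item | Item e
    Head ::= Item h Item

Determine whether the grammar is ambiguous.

Ambiguous

Witness: e e

Derivation 1: Item ⇒ e Item ⇒ e e
Derivation 2: Item ⇒ Item e ⇒ e e

Two distinct leftmost derivations for the same string.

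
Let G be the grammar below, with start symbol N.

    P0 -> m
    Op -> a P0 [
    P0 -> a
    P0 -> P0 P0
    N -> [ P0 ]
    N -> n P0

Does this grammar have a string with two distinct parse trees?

Ambiguous

Witness: n a a a

Derivation 1: N ⇒ n P0 ⇒ n P0 P0 ⇒ n a P0 ⇒ n a P0 P0 ⇒ n a a P0 ⇒ n a a a
Derivation 2: N ⇒ n P0 ⇒ n P0 P0 ⇒ n P0 P0 P0 ⇒ n a P0 P0 ⇒ n a a P0 ⇒ n a a a

Two distinct leftmost derivations for the same string.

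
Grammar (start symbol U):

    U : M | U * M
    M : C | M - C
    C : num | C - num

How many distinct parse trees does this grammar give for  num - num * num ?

2

Parse trees for num - num * num:
  [U [U [M [C [C num] - num]]] * [M [C num]]]
  [U [U [M [M [C num]] - [C num]]] * [M [C num]]]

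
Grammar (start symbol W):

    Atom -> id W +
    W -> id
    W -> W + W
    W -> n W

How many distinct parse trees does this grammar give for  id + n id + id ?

Parse trees for id + n id + id:
  [W [W id] + [W [W n [W id]] + [W id]]]
  [W [W id] + [W n [W [W id] + [W id]]]]
  [W [W [W id] + [W n [W id]]] + [W id]]

3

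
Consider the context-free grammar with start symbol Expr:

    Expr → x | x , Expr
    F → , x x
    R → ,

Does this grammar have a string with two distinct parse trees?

Unambiguous

(F, R are unreachable from Expr, so their rules don't affect L(Expr).) The reachable grammar is A → atom sep A | atom. Each atom is followed by either the separator (recurse) or end-of-string (stop) — no choice point.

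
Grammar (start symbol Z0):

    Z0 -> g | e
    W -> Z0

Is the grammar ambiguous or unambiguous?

Unambiguous

(W is unreachable from Z0, so its rules don't affect L(Z0).) The reachable rules are right-linear with at most one rule per (nonterminal, next-terminal) pair. Each input token forces the next rule, so parsing is deterministic.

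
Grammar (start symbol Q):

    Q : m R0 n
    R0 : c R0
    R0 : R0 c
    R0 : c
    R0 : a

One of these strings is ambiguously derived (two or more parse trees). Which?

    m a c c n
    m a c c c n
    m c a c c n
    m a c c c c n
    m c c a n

m c a c c n

m a c c n: 1 tree
m a c c c n: 1 tree
m c a c c n: 3 trees
m a c c c c n: 1 tree
m c c a n: 1 tree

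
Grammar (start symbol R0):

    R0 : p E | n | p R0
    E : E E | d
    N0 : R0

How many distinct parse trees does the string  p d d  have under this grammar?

1

Parse trees for p d d:
  [R0 p [E [E d] [E d]]]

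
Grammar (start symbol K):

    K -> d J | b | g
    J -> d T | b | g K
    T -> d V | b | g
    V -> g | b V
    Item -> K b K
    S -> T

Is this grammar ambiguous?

(Item, S are unreachable from K, so their rules don't affect L(K).) The reachable rules are right-linear with at most one rule per (nonterminal, next-terminal) pair. Each input token forces the next rule, so parsing is deterministic.

Unambiguous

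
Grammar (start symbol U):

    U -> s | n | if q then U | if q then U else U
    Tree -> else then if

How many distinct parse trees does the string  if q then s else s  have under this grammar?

Parse trees for if q then s else s:
  [U if q then [U s] else [U s]]

1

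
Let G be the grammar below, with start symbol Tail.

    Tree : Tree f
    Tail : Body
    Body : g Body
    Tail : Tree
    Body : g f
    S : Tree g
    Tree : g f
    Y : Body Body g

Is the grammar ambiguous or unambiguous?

Witness: g f

Derivation 1: Tail ⇒ Body ⇒ g f
Derivation 2: Tail ⇒ Tree ⇒ g f

Two distinct leftmost derivations for the same string.

Ambiguous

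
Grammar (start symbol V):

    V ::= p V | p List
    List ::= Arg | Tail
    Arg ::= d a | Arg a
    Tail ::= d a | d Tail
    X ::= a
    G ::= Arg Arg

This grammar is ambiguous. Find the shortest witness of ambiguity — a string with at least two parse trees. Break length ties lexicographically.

p d a

length 3: p d a has 2 parse trees

Two derivations of p d a:
  V ⇒ p List ⇒ p Arg ⇒ p d a
  V ⇒ p List ⇒ p Tail ⇒ p d a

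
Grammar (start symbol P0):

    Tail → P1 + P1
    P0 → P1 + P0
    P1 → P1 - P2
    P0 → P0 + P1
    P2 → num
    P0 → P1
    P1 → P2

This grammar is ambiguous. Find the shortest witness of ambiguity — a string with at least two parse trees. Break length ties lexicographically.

num + num

length 1: no string has ≥2 trees
length 3: num + num has 2 parse trees

Two derivations of num + num:
  P0 ⇒ P1 + P0 ⇒ P2 + P0 ⇒ num + P0 ⇒ num + P1 ⇒ num + P2 ⇒ num + num
  P0 ⇒ P0 + P1 ⇒ P1 + P1 ⇒ P2 + P1 ⇒ num + P1 ⇒ num + P2 ⇒ num + num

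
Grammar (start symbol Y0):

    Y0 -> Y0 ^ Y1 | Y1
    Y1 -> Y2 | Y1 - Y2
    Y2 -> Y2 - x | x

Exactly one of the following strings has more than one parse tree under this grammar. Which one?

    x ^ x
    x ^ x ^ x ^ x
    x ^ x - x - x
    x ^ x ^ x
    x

x ^ x: 1 tree
x ^ x ^ x ^ x: 1 tree
x ^ x - x - x: 4 trees
x ^ x ^ x: 1 tree
x: 1 tree

x ^ x - x - x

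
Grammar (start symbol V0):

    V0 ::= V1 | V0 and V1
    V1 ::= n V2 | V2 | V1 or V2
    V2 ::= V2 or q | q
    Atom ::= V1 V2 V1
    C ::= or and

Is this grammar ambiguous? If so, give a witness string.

Ambiguous

Witness: q or q

Derivation 1: V0 ⇒ V1 ⇒ V2 ⇒ V2 or q ⇒ q or q
Derivation 2: V0 ⇒ V1 ⇒ V1 or V2 ⇒ V2 or V2 ⇒ q or V2 ⇒ q or q

Two distinct leftmost derivations for the same string.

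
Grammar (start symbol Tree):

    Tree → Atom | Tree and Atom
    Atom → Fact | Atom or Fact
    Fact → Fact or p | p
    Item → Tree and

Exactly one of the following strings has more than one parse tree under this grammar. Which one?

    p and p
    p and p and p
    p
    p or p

p or p

p and p: 1 tree
p and p and p: 1 tree
p: 1 tree
p or p: 2 trees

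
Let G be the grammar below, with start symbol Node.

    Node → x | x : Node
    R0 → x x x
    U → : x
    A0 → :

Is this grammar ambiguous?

Only Node is reachable from Node; ignoring the rest: Right-recursive list with a separator: after each atom, whether the separator follows determines the rule. One parse per string.

Unambiguous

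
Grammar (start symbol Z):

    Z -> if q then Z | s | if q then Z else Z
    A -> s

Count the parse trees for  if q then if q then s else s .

Parse trees for if q then if q then s else s:
  [Z if q then [Z if q then [Z s] else [Z s]]]
  [Z if q then [Z if q then [Z s]] else [Z s]]

2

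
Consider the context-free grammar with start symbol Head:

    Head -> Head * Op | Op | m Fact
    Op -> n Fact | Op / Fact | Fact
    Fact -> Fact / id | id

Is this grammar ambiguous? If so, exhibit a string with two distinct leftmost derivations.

Witness: id / id

Derivation 1: Head ⇒ Op ⇒ Op / Fact ⇒ Fact / Fact ⇒ id / Fact ⇒ id / id
Derivation 2: Head ⇒ Op ⇒ Fact ⇒ Fact / id ⇒ id / id

Two distinct leftmost derivations for the same string.

Ambiguous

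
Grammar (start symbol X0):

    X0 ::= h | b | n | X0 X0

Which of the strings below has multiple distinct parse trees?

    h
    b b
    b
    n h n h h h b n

n h n h h h b n

h: 1 tree
b b: 1 tree
b: 1 tree
n h n h h h b n: 429 trees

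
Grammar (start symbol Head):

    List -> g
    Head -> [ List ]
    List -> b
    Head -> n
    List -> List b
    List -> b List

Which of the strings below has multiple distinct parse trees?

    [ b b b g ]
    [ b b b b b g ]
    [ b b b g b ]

[ b b b g b ]

[ b b b g ]: 1 tree
[ b b b b b g ]: 1 tree
[ b b b g b ]: 4 trees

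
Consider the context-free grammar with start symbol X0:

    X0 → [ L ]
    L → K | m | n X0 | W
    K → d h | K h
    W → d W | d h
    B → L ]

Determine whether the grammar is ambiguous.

Ambiguous

Witness: [ d h ]

Derivation 1: X0 ⇒ [ L ] ⇒ [ K ] ⇒ [ d h ]
Derivation 2: X0 ⇒ [ L ] ⇒ [ W ] ⇒ [ d h ]

Two distinct leftmost derivations for the same string.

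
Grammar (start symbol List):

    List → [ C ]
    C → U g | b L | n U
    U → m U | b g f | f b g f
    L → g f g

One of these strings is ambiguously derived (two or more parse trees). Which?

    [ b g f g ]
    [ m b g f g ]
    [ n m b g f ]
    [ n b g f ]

[ b g f g ]

[ b g f g ]: 2 trees
[ m b g f g ]: 1 tree
[ n m b g f ]: 1 tree
[ n b g f ]: 1 tree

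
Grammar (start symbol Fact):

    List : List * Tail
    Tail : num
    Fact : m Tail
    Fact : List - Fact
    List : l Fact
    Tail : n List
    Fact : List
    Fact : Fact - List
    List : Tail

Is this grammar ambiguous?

Ambiguous

Witness: num - num

Derivation 1: Fact ⇒ List - Fact ⇒ Tail - Fact ⇒ num - Fact ⇒ num - List ⇒ num - Tail ⇒ num - num
Derivation 2: Fact ⇒ Fact - List ⇒ List - List ⇒ Tail - List ⇒ num - List ⇒ num - Tail ⇒ num - num

Two distinct leftmost derivations for the same string.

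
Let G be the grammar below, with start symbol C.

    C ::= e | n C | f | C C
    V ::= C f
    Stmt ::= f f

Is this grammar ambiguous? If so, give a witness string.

Witness: e e e

Derivation 1: C ⇒ C C ⇒ e C ⇒ e C C ⇒ e e C ⇒ e e e
Derivation 2: C ⇒ C C ⇒ C C C ⇒ e C C ⇒ e e C ⇒ e e e

Two distinct leftmost derivations for the same string.

Ambiguous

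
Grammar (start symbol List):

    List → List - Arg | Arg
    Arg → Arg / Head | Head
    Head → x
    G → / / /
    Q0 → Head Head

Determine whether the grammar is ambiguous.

Unambiguous

Only List, Arg, Head are reachable from List; ignoring the rest: This is a standard precedence ladder (List over Arg over Head), with each level left-recursive on its own operator ('-' at List, '/' at Arg). That structure is LR(1), hence unambiguous.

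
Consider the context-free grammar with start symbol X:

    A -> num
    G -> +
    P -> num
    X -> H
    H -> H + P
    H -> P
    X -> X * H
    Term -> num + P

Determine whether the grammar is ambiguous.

Unambiguous

Only X, H, P are reachable from X; ignoring the rest: X → X * H | H  ;  H → H + P | P  — a left-associative chain with P at the bottom. Each string factors uniquely by precedence.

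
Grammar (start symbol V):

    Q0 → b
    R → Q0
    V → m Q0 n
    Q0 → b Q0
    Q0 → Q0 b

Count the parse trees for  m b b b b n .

Parse trees for m b b b b n:
  [V m [Q0 b [Q0 b [Q0 b [Q0 b]]]] n]
  [V m [Q0 b [Q0 b [Q0 [Q0 b] b]]] n]
  [V m [Q0 b [Q0 [Q0 b [Q0 b]] b]] n]
  [V m [Q0 b [Q0 [Q0 [Q0 b] b] b]] n]
  [V m [Q0 [Q0 b [Q0 b [Q0 b]]] b] n]
  [V m [Q0 [Q0 b [Q0 [Q0 b] b]] b] n]
  [V m [Q0 [Q0 [Q0 b [Q0 b]] b] b] n]
  [V m [Q0 [Q0 [Q0 [Q0 b] b] b] b] n]

8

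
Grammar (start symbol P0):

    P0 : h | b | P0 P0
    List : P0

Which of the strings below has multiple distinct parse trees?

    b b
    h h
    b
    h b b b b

h b b b b

b b: 1 tree
h h: 1 tree
b: 1 tree
h b b b b: 14 trees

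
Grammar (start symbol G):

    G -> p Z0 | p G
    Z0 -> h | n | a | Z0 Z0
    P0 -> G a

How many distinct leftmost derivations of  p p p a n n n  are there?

Parse trees for p p p a n n n:
  [G p [G p [G p [Z0 [Z0 a] [Z0 [Z0 n] [Z0 [Z0 n] [Z0 n]]]]]]]
  [G p [G p [G p [Z0 [Z0 a] [Z0 [Z0 [Z0 n] [Z0 n]] [Z0 n]]]]]]
  [G p [G p [G p [Z0 [Z0 [Z0 a] [Z0 n]] [Z0 [Z0 n] [Z0 n]]]]]]
  [G p [G p [G p [Z0 [Z0 [Z0 a] [Z0 [Z0 n] [Z0 n]]] [Z0 n]]]]]
  [G p [G p [G p [Z0 [Z0 [Z0 [Z0 a] [Z0 n]] [Z0 n]] [Z0 n]]]]]

5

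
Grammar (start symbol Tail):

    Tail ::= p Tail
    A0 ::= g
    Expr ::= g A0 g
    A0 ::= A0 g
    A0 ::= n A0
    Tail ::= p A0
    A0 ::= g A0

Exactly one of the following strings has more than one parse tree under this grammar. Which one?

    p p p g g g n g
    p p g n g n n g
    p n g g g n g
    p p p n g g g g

p p p g g g n g: 1 tree
p p g n g n n g: 1 tree
p n g g g n g: 1 tree
p p p n g g g g: 15 trees

p p p n g g g g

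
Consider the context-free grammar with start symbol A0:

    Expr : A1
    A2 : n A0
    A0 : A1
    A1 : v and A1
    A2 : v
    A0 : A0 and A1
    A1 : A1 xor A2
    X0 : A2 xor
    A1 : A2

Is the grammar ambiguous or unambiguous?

Ambiguous

Witness: v and v

Derivation 1: A0 ⇒ A1 ⇒ v and A1 ⇒ v and A2 ⇒ v and v
Derivation 2: A0 ⇒ A0 and A1 ⇒ A1 and A1 ⇒ A2 and A1 ⇒ v and A1 ⇒ v and A2 ⇒ v and v

Two distinct leftmost derivations for the same string.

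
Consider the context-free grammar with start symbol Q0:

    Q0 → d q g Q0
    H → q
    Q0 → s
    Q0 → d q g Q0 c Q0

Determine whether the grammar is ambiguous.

Witness: d q g d q g s c s

Derivation 1: Q0 ⇒ d q g Q0 ⇒ d q g d q g Q0 c Q0 ⇒ d q g d q g s c Q0 ⇒ d q g d q g s c s
Derivation 2: Q0 ⇒ d q g Q0 c Q0 ⇒ d q g d q g Q0 c Q0 ⇒ d q g d q g s c Q0 ⇒ d q g d q g s c s

Two distinct leftmost derivations for the same string.

Ambiguous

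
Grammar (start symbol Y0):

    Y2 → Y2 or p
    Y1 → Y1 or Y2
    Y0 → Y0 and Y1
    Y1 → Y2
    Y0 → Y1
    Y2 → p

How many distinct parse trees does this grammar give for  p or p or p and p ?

4

Parse trees for p or p or p and p:
  [Y0 [Y0 [Y1 [Y1 [Y2 p]] or [Y2 [Y2 p] or p]]] and [Y1 [Y2 p]]]
  [Y0 [Y0 [Y1 [Y1 [Y1 [Y2 p]] or [Y2 p]] or [Y2 p]]] and [Y1 [Y2 p]]]
  [Y0 [Y0 [Y1 [Y1 [Y2 [Y2 p] or p]] or [Y2 p]]] and [Y1 [Y2 p]]]
  [Y0 [Y0 [Y1 [Y2 [Y2 [Y2 p] or p] or p]]] and [Y1 [Y2 p]]]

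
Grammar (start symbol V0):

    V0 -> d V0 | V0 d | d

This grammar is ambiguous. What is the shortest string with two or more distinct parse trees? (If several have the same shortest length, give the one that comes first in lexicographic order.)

d d

length 1: no string has ≥2 trees
length 2: d d has 2 parse trees

Two derivations of d d:
  V0 ⇒ d V0 ⇒ d d
  V0 ⇒ V0 d ⇒ d d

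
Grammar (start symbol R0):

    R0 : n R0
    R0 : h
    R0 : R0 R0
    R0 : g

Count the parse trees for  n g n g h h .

Parse trees for n g n g h h (showing first 6 of 23):
  [R0 n [R0 [R0 g] [R0 n [R0 [R0 g] [R0 [R0 h] [R0 h]]]]]]
  [R0 n [R0 [R0 g] [R0 n [R0 [R0 [R0 g] [R0 h]] [R0 h]]]]]
  [R0 n [R0 [R0 g] [R0 [R0 n [R0 g]] [R0 [R0 h] [R0 h]]]]]
  [R0 n [R0 [R0 g] [R0 [R0 n [R0 [R0 g] [R0 h]]] [R0 h]]]]
  [R0 n [R0 [R0 g] [R0 [R0 [R0 n [R0 g]] [R0 h]] [R0 h]]]]
  [R0 n [R0 [R0 [R0 g] [R0 n [R0 g]]] [R0 [R0 h] [R0 h]]]]

23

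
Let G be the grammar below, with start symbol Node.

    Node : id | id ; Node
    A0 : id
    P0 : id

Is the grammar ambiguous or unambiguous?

Unambiguous

(A0, P0 are unreachable from Node, so their rules don't affect L(Node).) Right-recursive list with a separator: after each atom, whether the separator follows determines the rule. One parse per string.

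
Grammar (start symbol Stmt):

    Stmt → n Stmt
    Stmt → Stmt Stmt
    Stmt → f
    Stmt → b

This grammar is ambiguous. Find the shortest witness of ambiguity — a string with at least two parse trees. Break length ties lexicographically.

b b b

length 1: no string has ≥2 trees
length 2: no string has ≥2 trees
length 3: b b b has 2 parse trees

Two derivations of b b b:
  Stmt ⇒ Stmt Stmt ⇒ Stmt Stmt Stmt ⇒ b Stmt Stmt ⇒ b b Stmt ⇒ b b b
  Stmt ⇒ Stmt Stmt ⇒ b Stmt ⇒ b Stmt Stmt ⇒ b b Stmt ⇒ b b b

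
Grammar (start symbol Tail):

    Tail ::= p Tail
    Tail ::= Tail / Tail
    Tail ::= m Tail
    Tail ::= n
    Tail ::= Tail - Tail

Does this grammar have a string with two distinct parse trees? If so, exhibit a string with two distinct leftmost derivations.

Ambiguous

Witness: m n - n

Derivation 1: Tail ⇒ m Tail ⇒ m Tail - Tail ⇒ m n - Tail ⇒ m n - n
Derivation 2: Tail ⇒ Tail - Tail ⇒ m Tail - Tail ⇒ m n - Tail ⇒ m n - n

Two distinct leftmost derivations for the same string.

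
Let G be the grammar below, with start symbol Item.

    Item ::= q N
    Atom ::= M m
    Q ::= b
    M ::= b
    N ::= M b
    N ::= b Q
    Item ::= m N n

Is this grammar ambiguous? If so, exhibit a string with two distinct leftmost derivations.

Ambiguous

Witness: q b b

Derivation 1: Item ⇒ q N ⇒ q M b ⇒ q b b
Derivation 2: Item ⇒ q N ⇒ q b Q ⇒ q b b

Two distinct leftmost derivations for the same string.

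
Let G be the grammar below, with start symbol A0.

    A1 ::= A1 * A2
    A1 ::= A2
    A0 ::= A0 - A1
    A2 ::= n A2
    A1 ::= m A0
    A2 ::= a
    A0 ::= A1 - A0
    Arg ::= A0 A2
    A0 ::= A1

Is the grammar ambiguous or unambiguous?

Ambiguous

Witness: a - a

Derivation 1: A0 ⇒ A0 - A1 ⇒ A1 - A1 ⇒ A2 - A1 ⇒ a - A1 ⇒ a - A2 ⇒ a - a
Derivation 2: A0 ⇒ A1 - A0 ⇒ A2 - A0 ⇒ a - A0 ⇒ a - A1 ⇒ a - A2 ⇒ a - a

Two distinct leftmost derivations for the same string.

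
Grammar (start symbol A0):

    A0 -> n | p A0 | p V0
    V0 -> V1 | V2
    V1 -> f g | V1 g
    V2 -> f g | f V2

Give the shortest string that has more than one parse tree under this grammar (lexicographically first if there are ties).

p f g

length 1: no string has ≥2 trees
length 2: no string has ≥2 trees
length 3: p f g has 2 parse trees

Two derivations of p f g:
  A0 ⇒ p V0 ⇒ p V1 ⇒ p f g
  A0 ⇒ p V0 ⇒ p V2 ⇒ p f g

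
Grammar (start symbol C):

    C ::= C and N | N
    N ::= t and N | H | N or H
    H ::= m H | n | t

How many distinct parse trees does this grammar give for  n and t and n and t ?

2

Parse trees for n and t and n and t:
  [C [C [C [N [H n]]] and [N t and [N [H n]]]] and [N [H t]]]
  [C [C [C [C [N [H n]]] and [N [H t]]] and [N [H n]]] and [N [H t]]]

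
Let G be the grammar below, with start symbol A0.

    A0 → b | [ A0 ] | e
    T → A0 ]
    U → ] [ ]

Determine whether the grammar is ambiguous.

Unambiguous

Only A0 is reachable from A0; ignoring the rest: L(A0) is { openⁿ atom closeⁿ : n ≥ 0 }. The bracket depth fixes n, and the derivation is forced at every step.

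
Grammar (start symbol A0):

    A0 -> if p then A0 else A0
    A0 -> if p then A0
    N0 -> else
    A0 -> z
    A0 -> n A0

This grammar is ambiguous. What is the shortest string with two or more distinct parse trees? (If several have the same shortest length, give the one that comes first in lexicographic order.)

length 1: no string has ≥2 trees
length 2: no string has ≥2 trees
length 3: no string has ≥2 trees
length 4: no string has ≥2 trees
length 5: no string has ≥2 trees
length 6: no string has ≥2 trees
length 7: no string has ≥2 trees
length 8: no string has ≥2 trees
length 9: if p then if p then z else z has 2 parse trees

Two derivations of if p then if p then z else z:
  A0 ⇒ if p then A0 else A0 ⇒ if p then if p then A0 else A0 ⇒ if p then if p then z else A0 ⇒ if p then if p then z else z
  A0 ⇒ if p then A0 ⇒ if p then if p then A0 else A0 ⇒ if p then if p then z else A0 ⇒ if p then if p then z else z

if p then if p then z else z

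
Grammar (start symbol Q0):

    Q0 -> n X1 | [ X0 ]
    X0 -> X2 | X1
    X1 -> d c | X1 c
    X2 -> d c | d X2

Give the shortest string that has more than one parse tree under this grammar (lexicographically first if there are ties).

length 3: no string has ≥2 trees
length 4: [ d c ] has 2 parse trees

Two derivations of [ d c ]:
  Q0 ⇒ [ X0 ] ⇒ [ X2 ] ⇒ [ d c ]
  Q0 ⇒ [ X0 ] ⇒ [ X1 ] ⇒ [ d c ]

[ d c ]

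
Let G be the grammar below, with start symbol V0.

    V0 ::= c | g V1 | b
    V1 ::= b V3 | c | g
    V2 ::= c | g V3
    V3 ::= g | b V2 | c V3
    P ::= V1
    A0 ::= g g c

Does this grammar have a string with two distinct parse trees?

Unambiguous

Only V0, V1, V2, V3 are reachable from V0; ignoring the rest: Each reachable nonterminal has at most one production per leading terminal, and all productions are right-linear; the derivation is determined token-by-token.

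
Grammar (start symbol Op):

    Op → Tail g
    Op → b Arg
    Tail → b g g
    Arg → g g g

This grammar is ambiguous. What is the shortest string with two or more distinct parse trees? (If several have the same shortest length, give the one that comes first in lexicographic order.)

length 4: b g g g has 2 parse trees

Two derivations of b g g g:
  Op ⇒ Tail g ⇒ b g g g
  Op ⇒ b Arg ⇒ b g g g

b g g g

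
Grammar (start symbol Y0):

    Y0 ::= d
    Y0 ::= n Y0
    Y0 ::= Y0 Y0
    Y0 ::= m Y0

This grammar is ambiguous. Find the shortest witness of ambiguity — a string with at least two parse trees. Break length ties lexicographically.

d d d

length 1: no string has ≥2 trees
length 2: no string has ≥2 trees
length 3: d d d has 2 parse trees

Two derivations of d d d:
  Y0 ⇒ Y0 Y0 ⇒ d Y0 ⇒ d Y0 Y0 ⇒ d d Y0 ⇒ d d d
  Y0 ⇒ Y0 Y0 ⇒ Y0 Y0 Y0 ⇒ d Y0 Y0 ⇒ d d Y0 ⇒ d d d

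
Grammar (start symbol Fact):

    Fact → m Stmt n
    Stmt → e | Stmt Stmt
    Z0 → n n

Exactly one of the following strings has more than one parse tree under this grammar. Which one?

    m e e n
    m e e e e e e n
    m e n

m e e n: 1 tree
m e e e e e e n: 42 trees
m e n: 1 tree

m e e e e e e n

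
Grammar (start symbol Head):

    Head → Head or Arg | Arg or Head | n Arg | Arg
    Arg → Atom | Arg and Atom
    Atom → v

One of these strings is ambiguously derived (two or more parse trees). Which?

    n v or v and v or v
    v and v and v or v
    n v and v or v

n v or v and v or v: 1 tree
v and v and v or v: 2 trees
n v and v or v: 1 tree

v and v and v or v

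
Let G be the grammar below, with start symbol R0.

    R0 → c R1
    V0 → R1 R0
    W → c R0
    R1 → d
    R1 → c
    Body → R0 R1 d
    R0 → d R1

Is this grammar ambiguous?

Unambiguous

Only R0, R1 are reachable from R0; ignoring the rest: The reachable rules are right-linear with at most one rule per (nonterminal, next-terminal) pair. Each input token forces the next rule, so parsing is deterministic.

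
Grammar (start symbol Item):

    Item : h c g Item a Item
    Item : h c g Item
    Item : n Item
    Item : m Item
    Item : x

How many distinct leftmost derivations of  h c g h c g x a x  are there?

Parse trees for h c g h c g x a x:
  [Item h c g [Item h c g [Item x]] a [Item x]]
  [Item h c g [Item h c g [Item x] a [Item x]]]

2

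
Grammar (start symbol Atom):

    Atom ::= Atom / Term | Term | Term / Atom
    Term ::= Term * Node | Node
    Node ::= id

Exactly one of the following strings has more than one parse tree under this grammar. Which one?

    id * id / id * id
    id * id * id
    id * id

id * id / id * id: 2 trees
id * id * id: 1 tree
id * id: 1 tree

id * id / id * id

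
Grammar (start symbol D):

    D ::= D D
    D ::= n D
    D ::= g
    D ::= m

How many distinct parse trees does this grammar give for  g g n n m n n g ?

Parse trees for g g n n m n n g (showing first 6 of 9):
  [D [D g] [D [D g] [D [D n [D n [D m]]] [D n [D n [D g]]]]]]
  [D [D g] [D [D g] [D n [D [D n [D m]] [D n [D n [D g]]]]]]]
  [D [D g] [D [D g] [D n [D n [D [D m] [D n [D n [D g]]]]]]]]
  [D [D g] [D [D [D g] [D n [D n [D m]]]] [D n [D n [D g]]]]]
  [D [D [D g] [D g]] [D [D n [D n [D m]]] [D n [D n [D g]]]]]
  [D [D [D g] [D g]] [D n [D [D n [D m]] [D n [D n [D g]]]]]]

9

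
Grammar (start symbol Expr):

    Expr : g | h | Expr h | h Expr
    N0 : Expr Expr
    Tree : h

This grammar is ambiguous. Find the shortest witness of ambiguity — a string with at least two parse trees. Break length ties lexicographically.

h h

length 1: no string has ≥2 trees
length 2: h h has 2 parse trees

Two derivations of h h:
  Expr ⇒ Expr h ⇒ h h
  Expr ⇒ h Expr ⇒ h h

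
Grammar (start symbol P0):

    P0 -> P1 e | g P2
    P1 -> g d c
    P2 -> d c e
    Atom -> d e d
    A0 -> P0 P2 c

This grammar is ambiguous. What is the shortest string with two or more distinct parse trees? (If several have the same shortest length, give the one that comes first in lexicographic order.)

length 4: g d c e has 2 parse trees

Two derivations of g d c e:
  P0 ⇒ P1 e ⇒ g d c e
  P0 ⇒ g P2 ⇒ g d c e

g d c e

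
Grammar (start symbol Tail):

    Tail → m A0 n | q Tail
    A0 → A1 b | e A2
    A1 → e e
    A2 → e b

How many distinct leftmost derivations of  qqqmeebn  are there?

2

Parse trees for qqqmeebn:
  [Tail q [Tail q [Tail q [Tail m [A0 [A1 e e] b] n]]]]
  [Tail q [Tail q [Tail q [Tail m [A0 e [A2 e b]] n]]]]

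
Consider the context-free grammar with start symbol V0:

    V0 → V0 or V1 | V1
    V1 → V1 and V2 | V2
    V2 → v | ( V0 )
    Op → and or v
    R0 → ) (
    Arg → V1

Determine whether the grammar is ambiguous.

Unambiguous

(Op, R0, Arg are unreachable from V0, so their rules don't affect L(V0).) V0 → V0 or V1 | V1  ;  V1 → V1 and V2 | V2  — a left-associative chain with V2 at the bottom. Each string factors uniquely by precedence.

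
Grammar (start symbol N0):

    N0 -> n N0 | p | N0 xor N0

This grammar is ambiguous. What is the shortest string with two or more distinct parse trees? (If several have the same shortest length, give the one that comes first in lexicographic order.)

n p xor p

length 1: no string has ≥2 trees
length 2: no string has ≥2 trees
length 3: no string has ≥2 trees
length 4: n p xor p has 2 parse trees

Two derivations of n p xor p:
  N0 ⇒ n N0 ⇒ n N0 xor N0 ⇒ n p xor N0 ⇒ n p xor p
  N0 ⇒ N0 xor N0 ⇒ n N0 xor N0 ⇒ n p xor N0 ⇒ n p xor p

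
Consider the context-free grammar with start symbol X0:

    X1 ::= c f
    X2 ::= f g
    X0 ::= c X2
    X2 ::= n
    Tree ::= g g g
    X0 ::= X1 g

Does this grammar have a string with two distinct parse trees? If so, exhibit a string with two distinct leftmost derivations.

Witness: c f g

Derivation 1: X0 ⇒ c X2 ⇒ c f g
Derivation 2: X0 ⇒ X1 g ⇒ c f g

Two distinct leftmost derivations for the same string.

Ambiguous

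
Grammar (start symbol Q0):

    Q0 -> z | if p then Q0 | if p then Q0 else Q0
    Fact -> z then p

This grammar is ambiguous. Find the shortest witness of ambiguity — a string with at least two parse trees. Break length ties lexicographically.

length 1: no string has ≥2 trees
length 4: no string has ≥2 trees
length 6: no string has ≥2 trees
length 7: no string has ≥2 trees
length 9: if p then if p then z else z has 2 parse trees

Two derivations of if p then if p then z else z:
  Q0 ⇒ if p then Q0 ⇒ if p then if p then Q0 else Q0 ⇒ if p then if p then z else Q0 ⇒ if p then if p then z else z
  Q0 ⇒ if p then Q0 else Q0 ⇒ if p then if p then Q0 else Q0 ⇒ if p then if p then z else Q0 ⇒ if p then if p then z else z

if p then if p then z else z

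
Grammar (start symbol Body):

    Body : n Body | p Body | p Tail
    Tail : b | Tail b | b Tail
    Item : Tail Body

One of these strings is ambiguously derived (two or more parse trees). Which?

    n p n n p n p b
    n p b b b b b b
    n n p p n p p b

n p n n p n p b: 1 tree
n p b b b b b b: 32 trees
n n p p n p p b: 1 tree

n p b b b b b b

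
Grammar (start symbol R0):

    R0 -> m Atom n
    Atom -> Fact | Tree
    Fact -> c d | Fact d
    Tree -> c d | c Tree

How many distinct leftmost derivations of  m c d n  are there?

Parse trees for m c d n:
  [R0 m [Atom [Fact c d]] n]
  [R0 m [Atom [Tree c d]] n]

2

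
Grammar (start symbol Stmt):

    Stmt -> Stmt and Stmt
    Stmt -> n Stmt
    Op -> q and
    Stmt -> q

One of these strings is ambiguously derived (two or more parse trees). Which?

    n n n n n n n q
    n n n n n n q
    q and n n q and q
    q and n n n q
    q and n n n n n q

q and n n q and q

n n n n n n n q: 1 tree
n n n n n n q: 1 tree
q and n n q and q: 4 trees
q and n n n q: 1 tree
q and n n n n n q: 1 tree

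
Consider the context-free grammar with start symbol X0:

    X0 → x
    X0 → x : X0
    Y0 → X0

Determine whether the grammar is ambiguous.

Only X0 is reachable from X0; ignoring the rest: The reachable grammar is A → atom sep A | atom. Each atom is followed by either the separator (recurse) or end-of-string (stop) — no choice point.

Unambiguous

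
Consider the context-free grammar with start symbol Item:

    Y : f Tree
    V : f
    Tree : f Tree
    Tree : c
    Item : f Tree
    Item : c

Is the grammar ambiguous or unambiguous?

Only Item, Tree are reachable from Item; ignoring the rest: Restricted to the reachable nonterminals, every rule has the form A → t or A → t B, and no two rules for the same A share a first terminal. The grammar encodes a DFA — one run per string.

Unambiguous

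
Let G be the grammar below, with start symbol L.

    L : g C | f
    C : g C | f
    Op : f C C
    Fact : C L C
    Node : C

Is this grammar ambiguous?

Only L, C are reachable from L; ignoring the rest: Restricted to the reachable nonterminals, every rule has the form A → t or A → t B, and no two rules for the same A share a first terminal. The grammar encodes a DFA — one run per string.

Unambiguous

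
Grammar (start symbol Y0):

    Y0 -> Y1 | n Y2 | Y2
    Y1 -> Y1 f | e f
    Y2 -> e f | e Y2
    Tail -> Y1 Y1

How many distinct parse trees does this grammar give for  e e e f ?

1

Parse trees for e e e f:
  [Y0 [Y2 e [Y2 e [Y2 e f]]]]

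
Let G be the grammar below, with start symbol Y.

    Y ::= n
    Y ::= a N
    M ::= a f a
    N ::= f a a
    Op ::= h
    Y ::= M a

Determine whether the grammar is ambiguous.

Witness: a f a a

Derivation 1: Y ⇒ a N ⇒ a f a a
Derivation 2: Y ⇒ M a ⇒ a f a a

Two distinct leftmost derivations for the same string.

Ambiguous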